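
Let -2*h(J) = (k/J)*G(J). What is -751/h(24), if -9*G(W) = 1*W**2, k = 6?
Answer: -751/8 ≈ -93.875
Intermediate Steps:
G(W) = -W**2/9
h(J) = J/3 (h(J) = -6/J*(-J**2/9)/2 = -(-1)*J/3 = J/3)
-751/h(24) = -751/((1/3)*24) = -751/8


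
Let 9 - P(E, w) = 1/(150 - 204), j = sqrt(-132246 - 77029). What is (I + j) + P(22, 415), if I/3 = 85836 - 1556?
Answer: 13653847/54 + 5*I*sqrt(8371) ≈ 2.5285e+5 + 457.47*I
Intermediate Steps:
I = 252840 (I = 3*(85836 - 1556) = 3*84280 = 252840)
j = 5*I*sqrt(8371) (j = sqrt(-209275) = 5*I*sqrt(8371) ≈ 457.47*I)
P(E, w) = 487/54 (P(E, w) = 9 - 1/(150 - 204) = 9 - 1/(-54) = 9 - 1*(-1/54) = 9 + 1/54 = 487/54)
(I + j) + P(22, 415) = (252840 + 5*I*sqrt(8371)) + 487/54 = 13653847/54 + 5*I*sqrt(8371)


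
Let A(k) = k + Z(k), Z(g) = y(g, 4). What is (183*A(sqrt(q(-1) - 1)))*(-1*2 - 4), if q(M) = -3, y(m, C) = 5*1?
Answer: -5490 - 2196*I ≈ -5490.0 - 2196.0*I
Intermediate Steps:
y(m, C) = 5
Z(g) = 5
A(k) = 5 + k (A(k) = k + 5 = 5 + k)
(183*A(sqrt(q(-1) - 1)))*(-1*2 - 4) = (183*(5 + sqrt(-3 - 1)))*(-1*2 - 4) = (183*(5 + sqrt(-4)))*(-2 - 4) = (183*(5 + 2*I))*(-6) = (915 + 366*I)*(-6) = -5490 - 2196*I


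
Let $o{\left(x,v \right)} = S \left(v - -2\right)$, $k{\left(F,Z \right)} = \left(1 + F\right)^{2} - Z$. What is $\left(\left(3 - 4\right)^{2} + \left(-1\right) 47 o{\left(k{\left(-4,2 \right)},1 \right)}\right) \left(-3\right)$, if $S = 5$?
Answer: $2112$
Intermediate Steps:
$o{\left(x,v \right)} = 10 + 5 v$ ($o{\left(x,v \right)} = 5 \left(v - -2\right) = 5 \left(v + 2\right) = 5 \left(2 + v\right) = 10 + 5 v$)
$\left(\left(3 - 4\right)^{2} + \left(-1\right) 47 o{\left(k{\left(-4,2 \right)},1 \right)}\right) \left(-3\right) = \left(\left(3 - 4\right)^{2} + \left(-1\right) 47 \left(10 + 5 \cdot 1\right)\right) \left(-3\right) = \left(\left(-1\right)^{2} - 47 \left(10 + 5\right)\right) \left(-3\right) = \left(1 - 705\right) \left(-3\right) = \left(-704\right) \left(-3\right) = 2112$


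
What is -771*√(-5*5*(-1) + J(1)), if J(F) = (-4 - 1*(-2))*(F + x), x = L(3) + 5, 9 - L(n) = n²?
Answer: -771*√13 ≈ -2779.9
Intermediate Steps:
L(n) = 9 - n²
x = 5 (x = (9 - 1*3²) + 5 = (9 - 1*9) + 5 = (9 - 9) + 5 = 0 + 5 = 5)
J(F) = -10 - 2*F (J(F) = (-4 - 1*(-2))*(F + 5) = (-4 + 2)*(5 + F) = -2*(5 + F) = -10 - 2*F)
-771*√(-5*5*(-1) + J(1)) = -771*√(-5*5*(-1) + (-10 - 2*1)) = -771*√(-25*(-1) + (-10 - 2)) = -771*√(25 - 12) = -771*√13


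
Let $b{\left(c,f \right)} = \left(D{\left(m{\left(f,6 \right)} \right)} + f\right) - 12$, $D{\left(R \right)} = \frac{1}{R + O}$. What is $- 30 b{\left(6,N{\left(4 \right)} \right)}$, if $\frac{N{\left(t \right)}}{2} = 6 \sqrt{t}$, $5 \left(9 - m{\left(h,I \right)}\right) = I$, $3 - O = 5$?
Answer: $- \frac{10590}{29} \approx -365.17$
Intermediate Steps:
$O = -2$ ($O = 3 - 5 = -2$)
$m{\left(h,I \right)} = 9 - \frac{I}{5}$
$D{\left(R \right)} = \frac{1}{-2 + R}$ ($D{\left(R \right)} = \frac{1}{R - 2} = \frac{1}{-2 + R}$)
$N{\left(t \right)} = 12 \sqrt{t}$ ($N{\left(t \right)} = 2 \cdot 6 \sqrt{t} = 12 \sqrt{t}$)
$b{\left(c,f \right)} = - \frac{343}{29} + f$ ($b{\left(c,f \right)} = \left(\frac{1}{-2 + \left(9 - \frac{6}{5}\right)} + f\right) - 12 = \left(\frac{1}{-2 + \frac{39}{5}} + f\right) - 12 = \left(\frac{1}{\frac{29}{5}} + f\right) - 12 = \left(\frac{5}{29} + f\right) - 12 = - \frac{343}{29} + f$)
$- 30 b{\left(6,N{\left(4 \right)} \right)} = - 30 \left(- \frac{343}{29} + 12 \sqrt{4}\right) = - 30 \left(- \frac{343}{29} + 12 \cdot 2\right) = - 30 \left(- \frac{343}{29} + 24\right) = \left(-30\right) \frac{353}{29} = - \frac{10590}{29}$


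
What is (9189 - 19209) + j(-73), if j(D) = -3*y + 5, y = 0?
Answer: -10015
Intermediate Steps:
j(D) = 5 (j(D) = -3*0 + 5 = 0 + 5 = 5)
(9189 - 19209) + j(-73) = (9189 - 19209) + 5 = -10020 + 5 = -10015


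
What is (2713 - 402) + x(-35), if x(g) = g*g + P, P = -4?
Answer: 3532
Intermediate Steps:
x(g) = -4 + g² (x(g) = g*g - 4 = g² - 4 = -4 + g²)
(2713 - 402) + x(-35) = (2713 - 402) + (-4 + (-35)²) = 2311 + (-4 + 1225) = 2311 + 1221 = 3532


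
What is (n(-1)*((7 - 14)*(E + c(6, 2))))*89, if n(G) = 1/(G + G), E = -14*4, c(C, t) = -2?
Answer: -18067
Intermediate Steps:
E = -56
n(G) = 1/(2*G)
(n(-1)*((7 - 14)*(E + c(6, 2))))*89 = (((1/2)/(-1))*((7 - 14)*(-56 - 2)))*89 = (((1/2)*(-1))*(-7*(-58)))*89 = -1/2*406*89 = -203*89 = -18067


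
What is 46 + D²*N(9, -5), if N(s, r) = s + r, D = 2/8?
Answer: 185/4 ≈ 46.250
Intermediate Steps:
D = ¼ (D = 2*(⅛) = ¼ ≈ 0.25000)
N(s, r) = r + s
46 + D²*N(9, -5) = 46 + (¼)²*(-5 + 9) = 46 + (1/16)*4 = 46 + ¼ = 185/4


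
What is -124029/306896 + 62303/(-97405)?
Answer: -31201586233/29893204880 ≈ -1.0438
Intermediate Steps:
-124029/306896 + 62303/(-97405) = -124029*1/306896 + 62303*(-1/97405) = -124029/306896 - 62303/97405 = -31201586233/29893204880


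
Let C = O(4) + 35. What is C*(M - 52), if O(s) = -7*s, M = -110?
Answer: -1134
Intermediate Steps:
C = 7 (C = -7*4 + 35 = -28 + 35 = 7)
C*(M - 52) = 7*(-110 - 52) = 7*(-162) = -1134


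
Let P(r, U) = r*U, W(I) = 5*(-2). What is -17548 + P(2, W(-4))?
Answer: -17568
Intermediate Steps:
W(I) = -10
P(r, U) = U*r
-17548 + P(2, W(-4)) = -17548 - 10*2 = -17548 - 20 = -17568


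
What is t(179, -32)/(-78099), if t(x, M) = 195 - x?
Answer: -16/78099 ≈ -0.00020487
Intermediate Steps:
t(179, -32)/(-78099) = (195 - 1*179)/(-78099) = (195 - 179)*(-1/78099) = 16*(-1/78099) = -16/78099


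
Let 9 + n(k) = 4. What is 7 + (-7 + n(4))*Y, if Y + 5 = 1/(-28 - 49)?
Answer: 5171/77 ≈ 67.156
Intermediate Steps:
n(k) = -5 (n(k) = -9 + 4 = -5)
Y = -386/77 (Y = -5 + 1/(-28 - 49) = -5 + 1/(-77) = -5 - 1/77 = -386/77 ≈ -5.0130)
7 + (-7 + n(4))*Y = 7 + (-7 - 5)*(-386/77) = 7 - 12*(-386/77) = 7 + 4632/77 = 5171/77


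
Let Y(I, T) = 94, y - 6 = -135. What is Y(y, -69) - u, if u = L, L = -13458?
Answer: 13552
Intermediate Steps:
y = -129 (y = 6 - 135 = -129)
u = -13458
Y(y, -69) - u = 94 - 1*(-13458) = 94 + 13458 = 13552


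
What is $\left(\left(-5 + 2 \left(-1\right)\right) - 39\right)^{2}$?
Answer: $2116$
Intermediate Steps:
$\left(\left(-5 + 2 \left(-1\right)\right) - 39\right)^{2} = \left(\left(-5 - 2\right) - 39\right)^{2} = \left(-7 - 39\right)^{2} = \left(-46\right)^{2} = 2116$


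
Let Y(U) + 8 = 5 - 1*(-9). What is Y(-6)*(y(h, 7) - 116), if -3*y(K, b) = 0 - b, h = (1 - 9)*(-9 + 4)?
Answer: -682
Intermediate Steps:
Y(U) = 6 (Y(U) = -8 + (5 - 1*(-9)) = -8 + (5 + 9) = -8 + 14 = 6)
h = 40 (h = -8*(-5) = 40)
y(K, b) = b/3 (y(K, b) = -(0 - b)/3 = -(-1)*b/3 = b/3)
Y(-6)*(y(h, 7) - 116) = 6*((⅓)*7 - 116) = 6*(7/3 - 116) = 6*(-341/3) = -682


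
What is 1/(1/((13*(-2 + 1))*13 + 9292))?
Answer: 9123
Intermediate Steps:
1/(1/((13*(-2 + 1))*13 + 9292)) = 1/(1/((13*(-1))*13 + 9292)) = 1/(1/(-13*13 + 9292)) = 1/(1/(-169 + 9292)) = 1/(1/9123) = 9123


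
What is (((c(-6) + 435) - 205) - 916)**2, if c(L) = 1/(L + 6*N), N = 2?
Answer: 16933225/36 ≈ 4.7037e+5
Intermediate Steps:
c(L) = 1/(12 + L) (c(L) = 1/(L + 6*2) = 1/(L + 12) = 1/(12 + L))
(((c(-6) + 435) - 205) - 916)**2 = (((1/(12 - 6) + 435) - 205) - 916)**2 = (((1/6 + 435) - 205) - 916)**2 = ((2611/6 - 205) - 916)**2 = (1381/6 - 916)**2 = (-4115/6)**2 = 16933225/36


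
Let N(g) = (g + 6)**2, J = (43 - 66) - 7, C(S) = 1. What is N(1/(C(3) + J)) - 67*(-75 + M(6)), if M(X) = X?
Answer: 3917872/841 ≈ 4658.6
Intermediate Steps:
J = -30 (J = -23 - 7 = -30)
N(g) = (6 + g)**2
N(1/(C(3) + J)) - 67*(-75 + M(6)) = (6 + 1/(1 - 30))**2 - 67*(-75 + 6) = (6 + 1/(-29))**2 - 67*(-69) = (6 - 1/29)**2 - 1*(-4623) = (173/29)**2 + 4623 = 29929/841 + 4623 = 3917872/841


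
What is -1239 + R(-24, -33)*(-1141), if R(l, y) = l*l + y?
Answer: -620802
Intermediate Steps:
R(l, y) = y + l² (R(l, y) = l² + y = y + l²)
-1239 + R(-24, -33)*(-1141) = -1239 + (-33 + (-24)²)*(-1141) = -1239 + (-33 + 576)*(-1141) = -1239 + 543*(-1141) = -1239 - 619563 = -620802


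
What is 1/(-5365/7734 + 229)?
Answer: 7734/1765721 ≈ 0.0043801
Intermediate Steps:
1/(-5365/7734 + 229) = 1/(1765721/7734) = 7734/1765721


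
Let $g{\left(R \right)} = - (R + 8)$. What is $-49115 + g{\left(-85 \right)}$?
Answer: $-49038$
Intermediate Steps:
$g{\left(R \right)} = -8 - R$ ($g{\left(R \right)} = - (8 + R) = -8 - R$)
$-49115 + g{\left(-85 \right)} = -49115 - -77 = -49115 + \left(-8 + 85\right) = -49115 + 77 = -49038$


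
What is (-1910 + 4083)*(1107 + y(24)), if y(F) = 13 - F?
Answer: 2381608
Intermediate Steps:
(-1910 + 4083)*(1107 + y(24)) = (-1910 + 4083)*(1107 + (13 - 1*24)) = 2173*(1107 + (13 - 24)) = 2173*(1107 - 11) = 2173*1096 = 2381608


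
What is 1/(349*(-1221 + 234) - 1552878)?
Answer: -1/1897341 ≈ -5.2705e-7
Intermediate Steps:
1/(349*(-1221 + 234) - 1552878) = 1/(349*(-987) - 1552878) = 1/(-344463 - 1552878) = 1/(-1897341) = -1/1897341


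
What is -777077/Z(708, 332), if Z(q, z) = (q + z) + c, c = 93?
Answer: -777077/1133 ≈ -685.86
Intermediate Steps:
Z(q, z) = 93 + q + z (Z(q, z) = (q + z) + 93 = 93 + q + z)
-777077/Z(708, 332) = -777077/(93 + 708 + 332) = -777077/1133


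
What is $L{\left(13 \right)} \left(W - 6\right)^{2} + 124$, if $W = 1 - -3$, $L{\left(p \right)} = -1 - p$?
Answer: $68$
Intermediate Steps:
$W = 4$ ($W = 1 + 3 = 4$)
$L{\left(13 \right)} \left(W - 6\right)^{2} + 124 = \left(-1 - 13\right) \left(4 - 6\right)^{2} + 124 = \left(-1 - 13\right) \left(-2\right)^{2} + 124 = \left(-14\right) 4 + 124 = -56 + 124 = 68$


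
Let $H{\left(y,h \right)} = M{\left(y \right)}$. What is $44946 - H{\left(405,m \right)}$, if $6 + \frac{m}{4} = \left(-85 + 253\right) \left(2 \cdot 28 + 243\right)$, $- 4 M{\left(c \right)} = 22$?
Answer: $\frac{89903}{2} \approx 44952.0$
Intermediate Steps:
$M{\left(c \right)} = - \frac{11}{2}$ ($M{\left(c \right)} = \left(- \frac{1}{4}\right) 22 = - \frac{11}{2}$)
$m = 200904$ ($m = -24 + 4 \left(-85 + 253\right) \left(2 \cdot 28 + 243\right) = -24 + 4 \cdot 168 \left(56 + 243\right) = -24 + 4 \cdot 168 \cdot 299 = -24 + 4 \cdot 50232 = -24 + 200928 = 200904$)
$H{\left(y,h \right)} = - \frac{11}{2}$
$44946 - H{\left(405,m \right)} = 44946 - - \frac{11}{2} = 44946 + \frac{11}{2} = \frac{89903}{2}$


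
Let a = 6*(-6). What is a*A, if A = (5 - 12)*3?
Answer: 756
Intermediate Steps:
a = -36
A = -21 (A = -7*3 = -21)
a*A = -36*(-21) = 756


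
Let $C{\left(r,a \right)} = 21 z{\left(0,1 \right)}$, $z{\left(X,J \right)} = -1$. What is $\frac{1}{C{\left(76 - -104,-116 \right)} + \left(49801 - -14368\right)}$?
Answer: $\frac{1}{64148} \approx 1.5589 \cdot 10^{-5}$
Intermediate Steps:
$C{\left(r,a \right)} = -21$ ($C{\left(r,a \right)} = 21 \left(-1\right) = -21$)
$\frac{1}{C{\left(76 - -104,-116 \right)} + \left(49801 - -14368\right)} = \frac{1}{-21 + \left(49801 - -14368\right)} = \frac{1}{-21 + \left(49801 + 14368\right)} = \frac{1}{-21 + 64169} = \frac{1}{64148}$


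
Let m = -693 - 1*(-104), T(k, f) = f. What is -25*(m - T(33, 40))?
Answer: 15725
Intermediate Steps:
m = -589 (m = -693 + 104 = -589)
-25*(m - T(33, 40)) = -25*(-589 - 1*40) = -25*(-589 - 40) = -25*(-629) = 15725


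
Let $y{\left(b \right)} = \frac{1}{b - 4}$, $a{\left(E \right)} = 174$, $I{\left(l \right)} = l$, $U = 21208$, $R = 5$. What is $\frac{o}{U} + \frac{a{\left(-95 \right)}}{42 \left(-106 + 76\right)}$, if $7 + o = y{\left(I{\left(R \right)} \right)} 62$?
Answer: $- \frac{27431}{202440} \approx -0.1355$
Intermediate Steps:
$y{\left(b \right)} = \frac{1}{-4 + b}$
$o = 55$ ($o = -7 + \frac{1}{-4 + 5} \cdot 62 = -7 + 1^{-1} \cdot 62 = -7 + 1 \cdot 62 = -7 + 62 = 55$)
$\frac{o}{U} + \frac{a{\left(-95 \right)}}{42 \left(-106 + 76\right)} = \frac{55}{21208} + \frac{174}{42 \left(-106 + 76\right)} = 55 \cdot \frac{1}{21208} + \frac{174}{42 \left(-30\right)} = \frac{5}{1928} + \frac{174}{-1260} = \frac{5}{1928} + 174 \left(- \frac{1}{1260}\right) = \frac{5}{1928} - \frac{29}{210} = - \frac{27431}{202440}$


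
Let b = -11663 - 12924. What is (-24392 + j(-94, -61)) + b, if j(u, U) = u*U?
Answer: -43245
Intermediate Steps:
b = -24587
j(u, U) = U*u
(-24392 + j(-94, -61)) + b = (-24392 - 61*(-94)) - 24587 = (-24392 + 5734) - 24587 = -18658 - 24587 = -43245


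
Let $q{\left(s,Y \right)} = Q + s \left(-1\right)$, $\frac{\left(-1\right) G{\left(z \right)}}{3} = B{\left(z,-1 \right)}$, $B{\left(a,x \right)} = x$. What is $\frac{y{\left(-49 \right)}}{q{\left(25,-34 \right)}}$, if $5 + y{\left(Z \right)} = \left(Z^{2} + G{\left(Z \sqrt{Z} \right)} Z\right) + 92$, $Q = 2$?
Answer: $- \frac{2341}{23} \approx -101.78$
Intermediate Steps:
$G{\left(z \right)} = 3$ ($G{\left(z \right)} = \left(-3\right) \left(-1\right) = 3$)
$y{\left(Z \right)} = 87 + Z^{2} + 3 Z$ ($y{\left(Z \right)} = -5 + \left(\left(Z^{2} + 3 Z\right) + 92\right) = -5 + \left(92 + Z^{2} + 3 Z\right) = 87 + Z^{2} + 3 Z$)
$q{\left(s,Y \right)} = 2 - s$ ($q{\left(s,Y \right)} = 2 + s \left(-1\right) = 2 - s$)
$\frac{y{\left(-49 \right)}}{q{\left(25,-34 \right)}} = \frac{87 + \left(-49\right)^{2} + 3 \left(-49\right)}{2 - 25} = \frac{87 + 2401 - 147}{2 - 25} = \frac{2341}{-23} = 2341 \left(- \frac{1}{23}\right) = - \frac{2341}{23}$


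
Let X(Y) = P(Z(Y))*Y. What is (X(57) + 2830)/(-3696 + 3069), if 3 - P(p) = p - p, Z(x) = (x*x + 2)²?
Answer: -3001/627 ≈ -4.7863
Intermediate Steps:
Z(x) = (2 + x²)² (Z(x) = (x² + 2)² = (2 + x²)²)
P(p) = 3 (P(p) = 3 - (p - p) = 3 - 1*0 = 3 + 0 = 3)
X(Y) = 3*Y
(X(57) + 2830)/(-3696 + 3069) = (3*57 + 2830)/(-3696 + 3069) = (171 + 2830)/(-627) = 3001*(-1/627) = -3001/627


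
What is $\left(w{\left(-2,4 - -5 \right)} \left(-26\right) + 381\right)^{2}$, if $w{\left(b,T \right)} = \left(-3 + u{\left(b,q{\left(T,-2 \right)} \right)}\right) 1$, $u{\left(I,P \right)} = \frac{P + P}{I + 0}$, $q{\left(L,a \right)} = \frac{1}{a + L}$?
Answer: $\frac{10491121}{49} \approx 2.141 \cdot 10^{5}$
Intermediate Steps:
$q{\left(L,a \right)} = \frac{1}{L + a}$
$u{\left(I,P \right)} = \frac{2 P}{I}$
$w{\left(b,T \right)} = -3 + \frac{2}{b \left(-2 + T\right)}$ ($w{\left(b,T \right)} = \left(-3 + \frac{2}{\left(T - 2\right) b}\right) 1 = \left(-3 + \frac{2}{\left(-2 + T\right) b}\right) 1 = \left(-3 + \frac{2}{b \left(-2 + T\right)}\right) 1 = -3 + \frac{2}{b \left(-2 + T\right)}$)
$\left(w{\left(-2,4 - -5 \right)} \left(-26\right) + 381\right)^{2} = \left(\left(-3 + \frac{2}{\left(-2\right) \left(-2 + \left(4 - -5\right)\right)}\right) \left(-26\right) + 381\right)^{2} = \left(\left(-3 + 2 \left(- \frac{1}{2}\right) \frac{1}{-2 + \left(4 + 5\right)}\right) \left(-26\right) + 381\right)^{2} = \left(\left(-3 + 2 \left(- \frac{1}{2}\right) \frac{1}{-2 + 9}\right) \left(-26\right) + 381\right)^{2} = \left(\left(-3 + 2 \left(- \frac{1}{2}\right) \frac{1}{7}\right) \left(-26\right) + 381\right)^{2} = \left(\left(-3 - \frac{1}{7}\right) \left(-26\right) + 381\right)^{2} = \left(\left(- \frac{22}{7}\right) \left(-26\right) + 381\right)^{2} = \left(\frac{572}{7} + 381\right)^{2} = \left(\frac{3239}{7}\right)^{2} = \frac{10491121}{49}$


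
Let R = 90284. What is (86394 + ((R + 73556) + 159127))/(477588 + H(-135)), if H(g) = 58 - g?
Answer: 409361/477781 ≈ 0.85680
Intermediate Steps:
(86394 + ((R + 73556) + 159127))/(477588 + H(-135)) = (86394 + ((90284 + 73556) + 159127))/(477588 + (58 - 1*(-135))) = (86394 + (163840 + 159127))/(477588 + (58 + 135)) = (86394 + 322967)/(477588 + 193) = 409361/477781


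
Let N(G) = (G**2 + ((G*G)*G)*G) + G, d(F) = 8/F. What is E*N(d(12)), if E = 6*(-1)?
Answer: -212/27 ≈ -7.8519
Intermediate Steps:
N(G) = G + G**2 + G**4 (N(G) = (G**2 + (G**2*G)*G) + G = (G**2 + G**3*G) + G = (G**2 + G**4) + G = G + G**2 + G**4)
E = -6
E*N(d(12)) = -6*8/12*(1 + 8/12 + (8/12)**3) = -6*8*(1/12)*(1 + 8*(1/12) + (8*(1/12))**3) = -4*(1 + 2/3 + (2/3)**3) = -4*(1 + 2/3 + 8/27) = -4*53/27 = -6*106/81 = -212/27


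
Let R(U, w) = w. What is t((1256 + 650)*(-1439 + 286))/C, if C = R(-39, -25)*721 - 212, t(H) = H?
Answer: 2197618/18237 ≈ 120.50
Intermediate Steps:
C = -18237 (C = -25*721 - 212 = -18025 - 212 = -18237)
t((1256 + 650)*(-1439 + 286))/C = ((1256 + 650)*(-1439 + 286))/(-18237) = (1906*(-1153))*(-1/18237) = -2197618*(-1/18237) = 2197618/18237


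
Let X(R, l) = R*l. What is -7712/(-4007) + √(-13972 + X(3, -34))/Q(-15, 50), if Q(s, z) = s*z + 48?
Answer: 7712/4007 - I*√14074/702 ≈ 1.9246 - 0.16899*I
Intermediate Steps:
Q(s, z) = 48 + s*z
-7712/(-4007) + √(-13972 + X(3, -34))/Q(-15, 50) = -7712/(-4007) + √(-13972 + 3*(-34))/(48 - 15*50) = -7712*(-1/4007) + √(-13972 - 102)/(48 - 750) = 7712/4007 + √(-14074)/(-702) = 7712/4007 + (I*√14074)*(-1/702) = 7712/4007 - I*√14074/702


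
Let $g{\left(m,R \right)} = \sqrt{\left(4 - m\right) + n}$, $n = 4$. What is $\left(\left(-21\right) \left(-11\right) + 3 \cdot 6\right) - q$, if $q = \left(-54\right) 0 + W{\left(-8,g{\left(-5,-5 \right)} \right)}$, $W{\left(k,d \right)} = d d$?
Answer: $236$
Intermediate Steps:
$g{\left(m,R \right)} = \sqrt{8 - m}$ ($g{\left(m,R \right)} = \sqrt{\left(4 - m\right) + 4} = \sqrt{8 - m}$)
$W{\left(k,d \right)} = d^{2}$
$q = 13$ ($q = \left(-54\right) 0 + \left(\sqrt{8 - -5}\right)^{2} = 0 + \left(\sqrt{8 + 5}\right)^{2} = 0 + \left(\sqrt{13}\right)^{2} = 0 + 13 = 13$)
$\left(\left(-21\right) \left(-11\right) + 3 \cdot 6\right) - q = \left(\left(-21\right) \left(-11\right) + 3 \cdot 6\right) - 13 = \left(231 + 18\right) - 13 = 249 - 13 = 236$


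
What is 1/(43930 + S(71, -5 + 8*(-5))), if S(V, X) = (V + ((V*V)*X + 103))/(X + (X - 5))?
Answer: 95/4400021 ≈ 2.1591e-5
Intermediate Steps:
S(V, X) = (103 + V + X*V²)/(-5 + 2*X) (S(V, X) = (V + (V²*X + 103))/(X + (-5 + X)) = (V + (X*V² + 103))/(-5 + 2*X) = (V + (103 + X*V²))/(-5 + 2*X) = (103 + V + X*V²)/(-5 + 2*X))
1/(43930 + S(71, -5 + 8*(-5))) = 1/(43930 + (103 + 71 + (-5 + 8*(-5))*71²)/(-5 + 2*(-5 + 8*(-5)))) = 1/(43930 + (103 + 71 + (-5 - 40)*5041)/(-5 + 2*(-5 - 40))) = 1/(43930 + (103 + 71 - 45*5041)/(-5 + 2*(-45))) = 1/(43930 + (103 + 71 - 226845)/(-5 - 90)) = 1/(43930 - 226671/(-95)) = 1/(43930 - 1/95*(-226671)) = 1/(43930 + 226671/95) = 1/(4400021/95) = 95/4400021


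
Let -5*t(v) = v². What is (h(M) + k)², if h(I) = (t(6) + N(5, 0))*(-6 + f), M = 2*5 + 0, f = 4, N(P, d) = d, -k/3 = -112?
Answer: 3069504/25 ≈ 1.2278e+5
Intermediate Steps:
k = 336 (k = -3*(-112) = 336)
t(v) = -v²/5
M = 10 (M = 10 + 0 = 10)
h(I) = 72/5 (h(I) = (-⅕*6² + 0)*(-6 + 4) = (-⅕*36 + 0)*(-2) = (-36/5 + 0)*(-2) = -36/5*(-2) = 72/5)
(h(M) + k)² = (72/5 + 336)² = (1752/5)² = 3069504/25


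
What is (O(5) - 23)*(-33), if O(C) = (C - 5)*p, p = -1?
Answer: 759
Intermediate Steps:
O(C) = 5 - C (O(C) = (C - 5)*(-1) = (-5 + C)*(-1) = 5 - C)
(O(5) - 23)*(-33) = ((5 - 1*5) - 23)*(-33) = ((5 - 5) - 23)*(-33) = (0 - 23)*(-33) = -23*(-33) = 759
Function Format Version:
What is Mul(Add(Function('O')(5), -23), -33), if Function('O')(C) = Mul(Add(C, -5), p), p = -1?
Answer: 759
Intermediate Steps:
Function('O')(C) = Add(5, Mul(-1, C)) (Function('O')(C) = Mul(Add(C, -5), -1) = Mul(Add(-5, C), -1) = Add(5, Mul(-1, C)))
Mul(Add(Function('O')(5), -23), -33) = Mul(Add(Add(5, Mul(-1, 5)), -23), -33) = Mul(Add(Add(5, -5), -23), -33) = Mul(Add(0, -23), -33) = Mul(-23, -33) = 759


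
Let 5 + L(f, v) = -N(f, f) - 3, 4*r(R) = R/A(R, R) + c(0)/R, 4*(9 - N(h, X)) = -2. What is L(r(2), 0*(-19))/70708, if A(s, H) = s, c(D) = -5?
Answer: -35/141416 ≈ -0.00024750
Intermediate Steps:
N(h, X) = 19/2 (N(h, X) = 9 - ¼*(-2) = 9 + ½ = 19/2)
r(R) = ¼ - 5/(4*R) (r(R) = (R/R - 5/R)/4 = (1 - 5/R)/4 = ¼ - 5/(4*R))
L(f, v) = -35/2 (L(f, v) = -5 + (-1*19/2 - 3) = -5 + (-19/2 - 3) = -5 - 25/2 = -35/2)
L(r(2), 0*(-19))/70708 = -35/2/70708 = -35/2*1/70708 = -35/141416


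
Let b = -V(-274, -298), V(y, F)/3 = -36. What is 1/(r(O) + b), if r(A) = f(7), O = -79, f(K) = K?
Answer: 1/115 ≈ 0.0086956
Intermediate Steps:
V(y, F) = -108 (V(y, F) = 3*(-36) = -108)
b = 108 (b = -1*(-108) = 108)
r(A) = 7
1/(r(O) + b) = 1/(7 + 108) = 1/115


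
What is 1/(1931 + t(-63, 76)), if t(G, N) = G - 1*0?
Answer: 1/1868 ≈ 0.00053533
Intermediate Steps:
t(G, N) = G (t(G, N) = G + 0 = G)
1/(1931 + t(-63, 76)) = 1/(1931 - 63) = 1/1868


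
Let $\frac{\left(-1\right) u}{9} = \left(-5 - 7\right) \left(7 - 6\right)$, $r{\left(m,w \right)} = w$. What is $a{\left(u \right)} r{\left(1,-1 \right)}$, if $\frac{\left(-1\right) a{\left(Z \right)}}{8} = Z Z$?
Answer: $93312$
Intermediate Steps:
$u = 108$ ($u = - 9 \left(-5 - 7\right) \left(7 - 6\right) = - 9 \left(\left(-12\right) 1\right) = \left(-9\right) \left(-12\right) = 108$)
$a{\left(Z \right)} = - 8 Z^{2}$ ($a{\left(Z \right)} = - 8 Z Z = - 8 Z^{2}$)
$a{\left(u \right)} r{\left(1,-1 \right)} = - 8 \cdot 108^{2} \left(-1\right) = \left(-8\right) 11664 \left(-1\right) = \left(-93312\right) \left(-1\right) = 93312$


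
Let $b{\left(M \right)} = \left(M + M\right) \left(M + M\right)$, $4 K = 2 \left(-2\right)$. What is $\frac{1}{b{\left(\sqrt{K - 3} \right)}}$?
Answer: $- \frac{1}{16} \approx -0.0625$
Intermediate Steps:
$K = -1$ ($K = \frac{2 \left(-2\right)}{4} = \frac{1}{4} \left(-4\right) = -1$)
$b{\left(M \right)} = 4 M^{2}$ ($b{\left(M \right)} = 2 M 2 M = 4 M^{2}$)
$\frac{1}{b{\left(\sqrt{K - 3} \right)}} = \frac{1}{4 \left(\sqrt{-1 - 3}\right)^{2}} = \frac{1}{4 \left(\sqrt{-4}\right)^{2}} = \frac{1}{4 \left(2 i\right)^{2}} = \frac{1}{4 \left(-4\right)} = \frac{1}{-16} = - \frac{1}{16}$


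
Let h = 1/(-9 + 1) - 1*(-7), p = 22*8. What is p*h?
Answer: 1210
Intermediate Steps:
p = 176
h = 55/8 (h = 1/(-8) + 7 = -1/8 + 7 = 55/8 ≈ 6.8750)
p*h = 176*(55/8) = 1210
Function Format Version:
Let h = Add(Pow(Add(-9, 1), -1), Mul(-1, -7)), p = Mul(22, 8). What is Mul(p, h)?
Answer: 1210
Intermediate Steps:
p = 176
h = Rational(55, 8) (h = Add(Pow(-8, -1), 7) = Add(Rational(-1, 8), 7) = Rational(55, 8) ≈ 6.8750)
Mul(p, h) = Mul(176, Rational(55, 8)) = 1210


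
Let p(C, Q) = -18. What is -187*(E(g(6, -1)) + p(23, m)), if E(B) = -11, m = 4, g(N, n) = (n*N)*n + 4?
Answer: 5423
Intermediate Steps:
g(N, n) = 4 + N*n² (g(N, n) = (N*n)*n + 4 = N*n² + 4 = 4 + N*n²)
-187*(E(g(6, -1)) + p(23, m)) = -187*(-11 - 18) = -187*(-29) = 5423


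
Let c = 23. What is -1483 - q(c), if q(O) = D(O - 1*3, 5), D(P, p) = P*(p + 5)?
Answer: -1683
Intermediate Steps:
D(P, p) = P*(5 + p)
q(O) = -30 + 10*O (q(O) = (O - 1*3)*(5 + 5) = (O - 3)*10 = (-3 + O)*10 = -30 + 10*O)
-1483 - q(c) = -1483 - (-30 + 10*23) = -1483 - (-30 + 230) = -1483 - 1*200 = -1483 - 200 = -1683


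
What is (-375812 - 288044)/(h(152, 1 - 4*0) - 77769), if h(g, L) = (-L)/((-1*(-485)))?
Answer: 160985080/18858983 ≈ 8.5363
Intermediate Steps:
h(g, L) = -L/485
(-375812 - 288044)/(h(152, 1 - 4*0) - 77769) = (-375812 - 288044)/(-(1 - 4*0)/485 - 77769) = -663856/(-(1 + 0)/485 - 77769) = -663856/(-1/485*1 - 77769) = -663856/(-1/485 - 77769) = -663856/(-37717966/485) = -663856*(-485/37717966) = 160985080/18858983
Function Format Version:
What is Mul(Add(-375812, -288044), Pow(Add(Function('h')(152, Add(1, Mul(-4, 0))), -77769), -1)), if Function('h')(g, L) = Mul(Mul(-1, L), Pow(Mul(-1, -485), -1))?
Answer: Rational(160985080, 18858983) ≈ 8.5363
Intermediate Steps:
Function('h')(g, L) = Mul(Rational(-1, 485), L) (Function('h')(g, L) = Mul(Mul(-1, L), Pow(485, -1)) = Mul(Mul(-1, L), Rational(1, 485)) = Mul(Rational(-1, 485), L))
Mul(Add(-375812, -288044), Pow(Add(Function('h')(152, Add(1, Mul(-4, 0))), -77769), -1)) = Mul(Add(-375812, -288044), Pow(Add(Mul(Rational(-1, 485), Add(1, Mul(-4, 0))), -77769), -1)) = Mul(-663856, Pow(Add(Mul(Rational(-1, 485), Add(1, 0)), -77769), -1)) = Mul(-663856, Pow(Add(Mul(Rational(-1, 485), 1), -77769), -1)) = Mul(-663856, Pow(Add(Rational(-1, 485), -77769), -1)) = Mul(-663856, Pow(Rational(-37717966, 485), -1)) = Mul(-663856, Rational(-485, 37717966)) = Rational(160985080, 18858983)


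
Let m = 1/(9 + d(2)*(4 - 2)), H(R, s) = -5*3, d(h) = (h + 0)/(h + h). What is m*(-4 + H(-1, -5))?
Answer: -19/10 ≈ -1.9000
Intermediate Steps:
d(h) = ½ (d(h) = h/((2*h)) = h*(1/(2*h)) = ½)
H(R, s) = -15
m = ⅒ (m = 1/(9 + (4 - 2)/2) = 1/(9 + (½)*2) = 1/(9 + 1) = 1/10 = ⅒ ≈ 0.10000)
m*(-4 + H(-1, -5)) = (-4 - 15)/10 = (⅒)*(-19) = -19/10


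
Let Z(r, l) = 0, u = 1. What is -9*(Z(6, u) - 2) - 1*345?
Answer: -327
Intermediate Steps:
-9*(Z(6, u) - 2) - 1*345 = -9*(0 - 2) - 1*345 = -9*(-2) - 345 = 18 - 345 = -327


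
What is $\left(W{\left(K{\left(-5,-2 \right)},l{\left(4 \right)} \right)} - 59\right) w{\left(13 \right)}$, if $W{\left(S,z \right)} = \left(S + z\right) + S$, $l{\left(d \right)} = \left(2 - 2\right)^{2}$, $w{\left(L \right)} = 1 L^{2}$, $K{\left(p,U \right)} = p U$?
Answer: $-6591$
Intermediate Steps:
$K{\left(p,U \right)} = U p$
$w{\left(L \right)} = L^{2}$
$l{\left(d \right)} = 0$ ($l{\left(d \right)} = 0^{2} = 0$)
$W{\left(S,z \right)} = z + 2 S$
$\left(W{\left(K{\left(-5,-2 \right)},l{\left(4 \right)} \right)} - 59\right) w{\left(13 \right)} = \left(\left(0 + 2 \left(\left(-2\right) \left(-5\right)\right)\right) - 59\right) 13^{2} = \left(\left(0 + 2 \cdot 10\right) - 59\right) 169 = \left(\left(0 + 20\right) - 59\right) 169 = \left(20 - 59\right) 169 = \left(-39\right) 169 = -6591$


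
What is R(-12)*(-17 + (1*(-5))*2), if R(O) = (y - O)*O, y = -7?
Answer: 1620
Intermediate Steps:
R(O) = O*(-7 - O) (R(O) = (-7 - O)*O = O*(-7 - O))
R(-12)*(-17 + (1*(-5))*2) = (-1*(-12)*(7 - 12))*(-17 + (1*(-5))*2) = (-1*(-12)*(-5))*(-17 - 5*2) = -60*(-17 - 10) = -60*(-27) = 1620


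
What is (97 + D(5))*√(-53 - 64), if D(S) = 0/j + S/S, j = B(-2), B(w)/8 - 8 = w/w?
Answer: 294*I*√13 ≈ 1060.0*I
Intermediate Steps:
B(w) = 72 (B(w) = 64 + 8*(w/w) = 64 + 8*1 = 64 + 8 = 72)
j = 72
D(S) = 1 (D(S) = 0/72 + S/S = 0*(1/72) + 1 = 0 + 1 = 1)
(97 + D(5))*√(-53 - 64) = (97 + 1)*√(-53 - 64) = 98*√(-117) = 98*(3*I*√13) = 294*I*√13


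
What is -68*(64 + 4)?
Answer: -4624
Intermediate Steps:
-68*(64 + 4) = -68*68 = -4624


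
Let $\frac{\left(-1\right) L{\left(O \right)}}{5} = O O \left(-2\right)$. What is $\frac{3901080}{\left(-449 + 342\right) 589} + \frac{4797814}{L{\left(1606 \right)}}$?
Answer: $- \frac{2639886503081}{42776629060} \approx -61.713$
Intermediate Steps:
$L{\left(O \right)} = 10 O^{2}$ ($L{\left(O \right)} = - 5 O O \left(-2\right) = - 5 O^{2} \left(-2\right) = - 5 \left(- 2 O^{2}\right) = 10 O^{2}$)
$\frac{3901080}{\left(-449 + 342\right) 589} + \frac{4797814}{L{\left(1606 \right)}} = \frac{3901080}{\left(-449 + 342\right) 589} + \frac{4797814}{10 \cdot 1606^{2}} = \frac{3901080}{\left(-107\right) 589} + \frac{4797814}{10 \cdot 2579236} = \frac{3901080}{-63023} + \frac{4797814}{25792360} = 3901080 \left(- \frac{1}{63023}\right) + 4797814 \cdot \frac{1}{25792360} = - \frac{205320}{3317} + \frac{2398907}{12896180} = - \frac{2639886503081}{42776629060}$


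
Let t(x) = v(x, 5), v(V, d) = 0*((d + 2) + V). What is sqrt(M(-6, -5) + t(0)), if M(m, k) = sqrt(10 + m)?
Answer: sqrt(2) ≈ 1.4142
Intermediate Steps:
v(V, d) = 0 (v(V, d) = 0*((2 + d) + V) = 0*(2 + V + d) = 0)
t(x) = 0
sqrt(M(-6, -5) + t(0)) = sqrt(sqrt(10 - 6) + 0) = sqrt(sqrt(4) + 0) = sqrt(2 + 0) = sqrt(2)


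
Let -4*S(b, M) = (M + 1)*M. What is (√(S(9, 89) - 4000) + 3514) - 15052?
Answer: -11538 + 49*I*√10/2 ≈ -11538.0 + 77.476*I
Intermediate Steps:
S(b, M) = -M*(1 + M)/4 (S(b, M) = -(M + 1)*M/4 = -(1 + M)*M/4 = -M*(1 + M)/4)
(√(S(9, 89) - 4000) + 3514) - 15052 = (√(-¼*89*(1 + 89) - 4000) + 3514) - 15052 = (√(-¼*89*90 - 4000) + 3514) - 15052 = (√(-4005/2 - 4000) + 3514) - 15052 = (√(-12005/2) + 3514) - 15052 = (49*I*√10/2 + 3514) - 15052 = (3514 + 49*I*√10/2) - 15052 = -11538 + 49*I*√10/2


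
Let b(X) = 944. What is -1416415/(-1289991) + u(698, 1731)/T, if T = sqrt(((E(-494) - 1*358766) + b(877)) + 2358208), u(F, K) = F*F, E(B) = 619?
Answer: 1416415/1289991 + 487204*sqrt(2001005)/2001005 ≈ 345.52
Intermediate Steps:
u(F, K) = F**2
T = sqrt(2001005) (T = sqrt(((619 - 1*358766) + 944) + 2358208) = sqrt(((619 - 358766) + 944) + 2358208) = sqrt((-358147 + 944) + 2358208) = sqrt(-357203 + 2358208) = sqrt(2001005) ≈ 1414.6)
-1416415/(-1289991) + u(698, 1731)/T = -1416415/(-1289991) + 698**2/(sqrt(2001005)) = -1416415*(-1/1289991) + 487204*(sqrt(2001005)/2001005) = 1416415/1289991 + 487204*sqrt(2001005)/2001005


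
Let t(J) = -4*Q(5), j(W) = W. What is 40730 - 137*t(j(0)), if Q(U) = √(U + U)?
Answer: 40730 + 548*√10 ≈ 42463.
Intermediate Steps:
Q(U) = √2*√U (Q(U) = √(2*U) = √2*√U)
t(J) = -4*√10 (t(J) = -4*√2*√5 = -4*√10)
40730 - 137*t(j(0)) = 40730 - 137*(-4*√10) = 40730 - (-548)*√10 = 40730 + 548*√10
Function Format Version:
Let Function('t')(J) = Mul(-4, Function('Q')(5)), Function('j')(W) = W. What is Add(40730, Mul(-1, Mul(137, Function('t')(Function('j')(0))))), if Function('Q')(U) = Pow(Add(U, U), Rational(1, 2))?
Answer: Add(40730, Mul(548, Pow(10, Rational(1, 2)))) ≈ 42463.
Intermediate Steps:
Function('Q')(U) = Mul(Pow(2, Rational(1, 2)), Pow(U, Rational(1, 2))) (Function('Q')(U) = Pow(Mul(2, U), Rational(1, 2)) = Mul(Pow(2, Rational(1, 2)), Pow(U, Rational(1, 2))))
Function('t')(J) = Mul(-4, Pow(10, Rational(1, 2))) (Function('t')(J) = Mul(-4, Mul(Pow(2, Rational(1, 2)), Pow(5, Rational(1, 2)))) = Mul(-4, Pow(10, Rational(1, 2))))
Add(40730, Mul(-1, Mul(137, Function('t')(Function('j')(0))))) = Add(40730, Mul(-1, Mul(137, Mul(-4, Pow(10, Rational(1, 2)))))) = Add(40730, Mul(-1, Mul(-548, Pow(10, Rational(1, 2))))) = Add(40730, Mul(548, Pow(10, Rational(1, 2))))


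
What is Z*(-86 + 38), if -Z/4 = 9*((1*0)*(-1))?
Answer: 0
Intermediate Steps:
Z = 0 (Z = -36*(1*0)*(-1) = -36*0*(-1) = -36*0 = -4*0 = 0)
Z*(-86 + 38) = 0*(-86 + 38) = 0*(-48) = 0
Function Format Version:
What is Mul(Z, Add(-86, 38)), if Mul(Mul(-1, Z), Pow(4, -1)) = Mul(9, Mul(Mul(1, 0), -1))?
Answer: 0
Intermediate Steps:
Z = 0 (Z = Mul(-4, Mul(9, Mul(Mul(1, 0), -1))) = Mul(-4, Mul(9, Mul(0, -1))) = Mul(-4, Mul(9, 0)) = Mul(-4, 0) = 0)
Mul(Z, Add(-86, 38)) = Mul(0, Add(-86, 38)) = Mul(0, -48) = 0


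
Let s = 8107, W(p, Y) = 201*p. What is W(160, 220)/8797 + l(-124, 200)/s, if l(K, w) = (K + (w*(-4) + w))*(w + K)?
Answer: -223325008/71317279 ≈ -3.1314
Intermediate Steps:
l(K, w) = (K + w)*(K - 3*w) (l(K, w) = (K + (-4*w + w))*(K + w) = (K - 3*w)*(K + w) = (K + w)*(K - 3*w))
W(160, 220)/8797 + l(-124, 200)/s = (201*160)/8797 + ((-124)**2 - 3*200**2 - 2*(-124)*200)/8107 = 32160*(1/8797) + (15376 - 3*40000 + 49600)*(1/8107) = 32160/8797 + (15376 - 120000 + 49600)*(1/8107) = 32160/8797 - 55024*1/8107 = 32160/8797 - 55024/8107 = -223325008/71317279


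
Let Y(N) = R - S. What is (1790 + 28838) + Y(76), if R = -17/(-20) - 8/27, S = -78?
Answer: 16581539/540 ≈ 30707.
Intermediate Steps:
R = 299/540 (R = -17*(-1/20) - 8*1/27 = 17/20 - 8/27 = 299/540 ≈ 0.55370)
Y(N) = 42419/540 (Y(N) = 299/540 - 1*(-78) = 299/540 + 78 = 42419/540)
(1790 + 28838) + Y(76) = (1790 + 28838) + 42419/540 = 30628 + 42419/540 = 16581539/540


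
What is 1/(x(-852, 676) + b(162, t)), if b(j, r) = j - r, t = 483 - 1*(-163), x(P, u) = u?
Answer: 1/192 ≈ 0.0052083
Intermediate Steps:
t = 646 (t = 483 + 163 = 646)
1/(x(-852, 676) + b(162, t)) = 1/(676 + (162 - 1*646)) = 1/(676 + (162 - 646)) = 1/(676 - 484) = 1/192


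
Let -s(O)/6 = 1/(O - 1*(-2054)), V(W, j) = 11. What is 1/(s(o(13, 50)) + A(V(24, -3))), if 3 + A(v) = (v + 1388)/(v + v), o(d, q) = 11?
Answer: 45430/2752513 ≈ 0.016505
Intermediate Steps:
s(O) = -6/(2054 + O) (s(O) = -6/(O - 1*(-2054)) = -6/(O + 2054) = -6/(2054 + O))
A(v) = -3 + (1388 + v)/(2*v) (A(v) = -3 + (v + 1388)/(v + v) = -3 + (1388 + v)/((2*v)) = -3 + (1388 + v)*(1/(2*v)) = -3 + (1388 + v)/(2*v))
1/(s(o(13, 50)) + A(V(24, -3))) = 1/(-6/(2054 + 11) + (-5/2 + 694/11)) = 1/(-6/2065 + (-5/2 + 694*(1/11))) = 1/(-6*1/2065 + (-5/2 + 694/11)) = 1/(-6/2065 + 1333/22) = 1/(2752513/45430) = 45430/2752513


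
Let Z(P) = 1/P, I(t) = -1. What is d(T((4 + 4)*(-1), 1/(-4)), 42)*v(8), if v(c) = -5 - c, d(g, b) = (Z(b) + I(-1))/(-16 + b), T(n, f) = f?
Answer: 41/84 ≈ 0.48810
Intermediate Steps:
d(g, b) = (-1 + 1/b)/(-16 + b) (d(g, b) = (1/b - 1)/(-16 + b) = (-1 + 1/b)/(-16 + b))
d(T((4 + 4)*(-1), 1/(-4)), 42)*v(8) = ((1 - 1*42)/(42*(-16 + 42)))*(-5 - 1*8) = ((1/42)*(1 - 42)/26)*(-5 - 8) = ((1/42)*(1/26)*(-41))*(-13) = -41/1092*(-13) = 41/84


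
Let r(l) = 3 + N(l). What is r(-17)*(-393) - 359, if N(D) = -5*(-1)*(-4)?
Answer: 6322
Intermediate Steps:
N(D) = -20 (N(D) = 5*(-4) = -20)
r(l) = -17 (r(l) = 3 - 20 = -17)
r(-17)*(-393) - 359 = -17*(-393) - 359 = 6681 - 359 = 6322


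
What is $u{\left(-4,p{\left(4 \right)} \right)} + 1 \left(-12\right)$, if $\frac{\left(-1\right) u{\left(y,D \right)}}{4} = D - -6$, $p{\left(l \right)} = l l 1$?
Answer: $-100$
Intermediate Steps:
$p{\left(l \right)} = l^{2}$ ($p{\left(l \right)} = l^{2} \cdot 1 = l^{2}$)
$u{\left(y,D \right)} = -24 - 4 D$ ($u{\left(y,D \right)} = - 4 \left(D - -6\right) = - 4 \left(D + 6\right) = - 4 \left(6 + D\right) = -24 - 4 D$)
$u{\left(-4,p{\left(4 \right)} \right)} + 1 \left(-12\right) = \left(-24 - 4 \cdot 4^{2}\right) + 1 \left(-12\right) = \left(-24 - 64\right) - 12 = -88 - 12 = -100$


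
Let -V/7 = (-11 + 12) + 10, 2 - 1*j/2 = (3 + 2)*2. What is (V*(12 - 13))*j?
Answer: -1232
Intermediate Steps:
j = -16 (j = 4 - 2*(3 + 2)*2 = 4 - 10*2 = 4 - 2*10 = 4 - 20 = -16)
V = -77 (V = -7*((-11 + 12) + 10) = -7*(1 + 10) = -7*11 = -77)
(V*(12 - 13))*j = -77*(12 - 13)*(-16) = -77*(-1)*(-16) = 77*(-16) = -1232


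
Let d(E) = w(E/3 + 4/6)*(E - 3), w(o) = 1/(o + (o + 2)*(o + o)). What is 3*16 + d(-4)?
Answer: 1119/22 ≈ 50.864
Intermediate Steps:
w(o) = 1/(o + 2*o*(2 + o)) (w(o) = 1/(o + (2 + o)*(2*o)) = 1/(o + 2*o*(2 + o)))
d(E) = (-3 + E)/((2/3 + E/3)*(19/3 + 2*E/3)) (d(E) = (1/((E/3 + 4/6)*(5 + 2*(E/3 + 4/6))))*(E - 3) = (1/((E*(1/3) + 4*(1/6))*(5 + 2*(E*(1/3) + 4*(1/6)))))*(-3 + E) = (1/((E/3 + 2/3)*(5 + 2*(E/3 + 2/3))))*(-3 + E) = (1/((2/3 + E/3)*(5 + 2*(2/3 + E/3))))*(-3 + E) = (1/((2/3 + E/3)*(5 + (4/3 + 2*E/3))))*(-3 + E) = (1/((2/3 + E/3)*(19/3 + 2*E/3)))*(-3 + E) = (-3 + E)/((2/3 + E/3)*(19/3 + 2*E/3)))
3*16 + d(-4) = 3*16 + 9*(-3 - 4)/((2 - 4)*(19 + 2*(-4))) = 48 + 9*(-7)/(-2*(19 - 8)) = 48 + 9*(-1/2)*(-7)/11 = 48 + 9*(-1/2)*(1/11)*(-7) = 48 + 63/22 = 1119/22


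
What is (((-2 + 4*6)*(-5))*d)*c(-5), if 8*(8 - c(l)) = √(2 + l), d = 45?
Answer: -39600 + 2475*I*√3/4 ≈ -39600.0 + 1071.7*I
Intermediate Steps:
c(l) = 8 - √(2 + l)/8
(((-2 + 4*6)*(-5))*d)*c(-5) = (((-2 + 4*6)*(-5))*45)*(8 - √(2 - 5)/8) = (((-2 + 24)*(-5))*45)*(8 - I*√3/8) = ((22*(-5))*45)*(8 - I*√3/8) = (-110*45)*(8 - I*√3/8) = -4950*(8 - I*√3/8) = -39600 + 2475*I*√3/4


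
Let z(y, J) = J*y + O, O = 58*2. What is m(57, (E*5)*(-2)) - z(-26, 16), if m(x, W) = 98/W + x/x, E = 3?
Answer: 4466/15 ≈ 297.73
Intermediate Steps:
O = 116
m(x, W) = 1 + 98/W (m(x, W) = 98/W + 1 = 1 + 98/W)
z(y, J) = 116 + J*y (z(y, J) = J*y + 116 = 116 + J*y)
m(57, (E*5)*(-2)) - z(-26, 16) = (98 + (3*5)*(-2))/(((3*5)*(-2))) - (116 + 16*(-26)) = (98 + 15*(-2))/((15*(-2))) - (116 - 416) = (98 - 30)/(-30) - 1*(-300) = -1/30*68 + 300 = -34/15 + 300 = 4466/15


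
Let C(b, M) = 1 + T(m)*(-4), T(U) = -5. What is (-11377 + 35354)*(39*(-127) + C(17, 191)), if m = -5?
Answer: -118254564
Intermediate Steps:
C(b, M) = 21 (C(b, M) = 1 - 5*(-4) = 1 + 20 = 21)
(-11377 + 35354)*(39*(-127) + C(17, 191)) = (-11377 + 35354)*(39*(-127) + 21) = 23977*(-4953 + 21) = 23977*(-4932) = -118254564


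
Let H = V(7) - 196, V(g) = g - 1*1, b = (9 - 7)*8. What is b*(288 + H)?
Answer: 1568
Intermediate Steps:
b = 16 (b = 2*8 = 16)
V(g) = -1 + g (V(g) = g - 1 = -1 + g)
H = -190 (H = (-1 + 7) - 196 = 6 - 196 = -190)
b*(288 + H) = 16*(288 - 190) = 16*98 = 1568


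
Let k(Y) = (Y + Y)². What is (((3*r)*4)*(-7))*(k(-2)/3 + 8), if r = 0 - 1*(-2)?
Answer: -2240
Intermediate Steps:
r = 2 (r = 0 + 2 = 2)
k(Y) = 4*Y² (k(Y) = (2*Y)² = 4*Y²)
(((3*r)*4)*(-7))*(k(-2)/3 + 8) = (((3*2)*4)*(-7))*((4*(-2)²)/3 + 8) = ((6*4)*(-7))*((4*4)*(⅓) + 8) = (24*(-7))*(16*(⅓) + 8) = -168*(16/3 + 8) = -168*40/3 = -2240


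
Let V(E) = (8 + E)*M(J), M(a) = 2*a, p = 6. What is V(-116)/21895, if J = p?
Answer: -1296/21895 ≈ -0.059192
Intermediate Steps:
J = 6
V(E) = 96 + 12*E (V(E) = (8 + E)*(2*6) = (8 + E)*12 = 96 + 12*E)
V(-116)/21895 = (96 + 12*(-116))/21895 = (96 - 1392)*(1/21895) = -1296*1/21895 = -1296/21895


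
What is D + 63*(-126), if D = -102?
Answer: -8040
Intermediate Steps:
D + 63*(-126) = -102 + 63*(-126) = -102 - 7938 = -8040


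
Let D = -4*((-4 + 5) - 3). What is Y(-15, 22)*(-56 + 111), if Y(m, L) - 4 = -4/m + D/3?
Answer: 1144/3 ≈ 381.33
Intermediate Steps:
D = 8 (D = -4*(1 - 3) = -4*(-2) = 8)
Y(m, L) = 20/3 - 4/m (Y(m, L) = 4 + (-4/m + 8/3) = 4 + (8/3 - 4/m) = 20/3 - 4/m)
Y(-15, 22)*(-56 + 111) = (20/3 - 4/(-15))*(-56 + 111) = (20/3 - 4*(-1/15))*55 = (20/3 + 4/15)*55 = (104/15)*55 = 1144/3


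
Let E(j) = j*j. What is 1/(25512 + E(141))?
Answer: 1/45393 ≈ 2.2030e-5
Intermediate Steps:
E(j) = j²
1/(25512 + E(141)) = 1/(25512 + 141²) = 1/(25512 + 19881) = 1/45393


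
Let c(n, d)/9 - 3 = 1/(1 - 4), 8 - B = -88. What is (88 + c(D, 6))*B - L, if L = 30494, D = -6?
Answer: -19742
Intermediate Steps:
B = 96 (B = 8 - 1*(-88) = 8 + 88 = 96)
c(n, d) = 24 (c(n, d) = 27 + 9/(1 - 4) = 27 + 9/(-3) = 27 + 9*(-1/3) = 27 - 3 = 24)
(88 + c(D, 6))*B - L = (88 + 24)*96 - 1*30494 = 112*96 - 30494 = 10752 - 30494 = -19742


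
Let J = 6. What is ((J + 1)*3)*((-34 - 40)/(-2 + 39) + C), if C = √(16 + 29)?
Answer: -42 + 63*√5 ≈ 98.872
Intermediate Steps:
C = 3*√5 (C = √45 = 3*√5 ≈ 6.7082)
((J + 1)*3)*((-34 - 40)/(-2 + 39) + C) = ((6 + 1)*3)*((-34 - 40)/(-2 + 39) + 3*√5) = (7*3)*(-74/37 + 3*√5) = 21*(-74*1/37 + 3*√5) = 21*(-2 + 3*√5) = -42 + 63*√5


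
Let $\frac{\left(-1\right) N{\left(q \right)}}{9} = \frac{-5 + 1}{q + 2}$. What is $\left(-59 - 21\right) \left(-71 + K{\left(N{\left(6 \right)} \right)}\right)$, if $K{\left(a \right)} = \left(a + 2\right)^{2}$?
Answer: $2300$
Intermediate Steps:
$N{\left(q \right)} = \frac{36}{2 + q}$ ($N{\left(q \right)} = - 9 \frac{-5 + 1}{q + 2} = - 9 \left(- \frac{4}{2 + q}\right) = \frac{36}{2 + q}$)
$K{\left(a \right)} = \left(2 + a\right)^{2}$
$\left(-59 - 21\right) \left(-71 + K{\left(N{\left(6 \right)} \right)}\right) = \left(-59 - 21\right) \left(-71 + \left(2 + \frac{36}{2 + 6}\right)^{2}\right) = - 80 \left(-71 + \left(2 + \frac{36}{8}\right)^{2}\right) = - 80 \left(-71 + \left(2 + 36 \cdot \frac{1}{8}\right)^{2}\right) = - 80 \left(-71 + \left(2 + \frac{9}{2}\right)^{2}\right) = - 80 \left(-71 + \left(\frac{13}{2}\right)^{2}\right) = - 80 \left(-71 + \frac{169}{4}\right) = \left(-80\right) \left(- \frac{115}{4}\right) = 2300$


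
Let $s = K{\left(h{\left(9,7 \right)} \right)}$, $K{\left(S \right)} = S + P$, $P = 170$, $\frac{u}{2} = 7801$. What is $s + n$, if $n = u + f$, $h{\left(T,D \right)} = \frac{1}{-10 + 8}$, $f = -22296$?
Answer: $- \frac{13049}{2} \approx -6524.5$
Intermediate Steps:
$u = 15602$ ($u = 2 \cdot 7801 = 15602$)
$h{\left(T,D \right)} = - \frac{1}{2}$ ($h{\left(T,D \right)} = \frac{1}{-2} = - \frac{1}{2}$)
$K{\left(S \right)} = 170 + S$ ($K{\left(S \right)} = S + 170 = 170 + S$)
$s = \frac{339}{2}$ ($s = 170 - \frac{1}{2} = \frac{339}{2} \approx 169.5$)
$n = -6694$ ($n = 15602 - 22296 = -6694$)
$s + n = \frac{339}{2} - 6694 = - \frac{13049}{2}$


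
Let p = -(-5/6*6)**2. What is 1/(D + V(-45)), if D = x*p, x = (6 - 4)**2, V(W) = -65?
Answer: -1/165 ≈ -0.0060606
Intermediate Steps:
x = 4 (x = 2**2 = 4)
p = -25 (p = -(-5/6*6)**2 = -1*(-5)**2 = -1*25 = -25)
D = -100 (D = 4*(-25) = -100)
1/(D + V(-45)) = 1/(-100 - 65) = 1/(-165) = -1/165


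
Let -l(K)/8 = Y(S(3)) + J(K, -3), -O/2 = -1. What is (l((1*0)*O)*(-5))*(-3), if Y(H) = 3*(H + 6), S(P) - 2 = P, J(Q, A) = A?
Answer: -3600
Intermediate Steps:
O = 2 (O = -2*(-1) = 2)
S(P) = 2 + P
Y(H) = 18 + 3*H (Y(H) = 3*(6 + H) = 18 + 3*H)
l(K) = -240 (l(K) = -8*((18 + 3*(2 + 3)) - 3) = -8*((18 + 3*5) - 3) = -8*((18 + 15) - 3) = -8*(33 - 3) = -8*30 = -240)
(l((1*0)*O)*(-5))*(-3) = -240*(-5)*(-3) = 1200*(-3) = -3600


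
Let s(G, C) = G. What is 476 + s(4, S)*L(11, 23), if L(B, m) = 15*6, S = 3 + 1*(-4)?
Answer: 836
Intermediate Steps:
S = -1 (S = 3 - 4 = -1)
L(B, m) = 90
476 + s(4, S)*L(11, 23) = 476 + 4*90 = 476 + 360 = 836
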